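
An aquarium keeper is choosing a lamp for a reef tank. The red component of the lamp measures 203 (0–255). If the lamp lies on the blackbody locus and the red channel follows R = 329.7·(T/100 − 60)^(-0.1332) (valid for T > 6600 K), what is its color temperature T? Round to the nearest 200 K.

9800 K

(t − 60)^(-0.1332) = 203/329.7 = 0.61571.
t − 60 = 0.61571^(1/-0.1332) = 0.61571^(-7.508) = 38.129, so t = 98.129.
T = 100·t = 9813 K → 9800 K to the nearest 200 K.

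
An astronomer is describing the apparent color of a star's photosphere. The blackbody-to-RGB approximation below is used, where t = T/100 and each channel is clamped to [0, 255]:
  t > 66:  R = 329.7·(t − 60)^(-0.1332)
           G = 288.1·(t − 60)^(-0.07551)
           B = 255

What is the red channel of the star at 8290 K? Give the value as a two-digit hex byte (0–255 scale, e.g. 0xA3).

0xD9

t = 8290/100 = 82.9; the t > 66 branch applies.
R = 329.7·(82.9 − 60)^(-0.1332) = 329.7·22.9^(-0.1332) = 329.7·0.65898 = 217.265.
Rounded: 217; in hex, 0xD9.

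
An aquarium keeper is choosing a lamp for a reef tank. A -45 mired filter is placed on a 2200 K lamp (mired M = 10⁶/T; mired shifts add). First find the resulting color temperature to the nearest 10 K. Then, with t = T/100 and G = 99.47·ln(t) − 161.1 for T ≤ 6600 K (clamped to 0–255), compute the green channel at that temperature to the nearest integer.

M_in = 10⁶/2200 = 454.55; M_out = 454.55 + (-45) = 409.55.
T_out = 10⁶/409.55 = 2441.7 K → 2440 K; t = 24.4.
G = 99.47·ln 24.4 − 161.1 = 99.47·3.1946 − 161.1 = 156.665.
Rounded: 157.

157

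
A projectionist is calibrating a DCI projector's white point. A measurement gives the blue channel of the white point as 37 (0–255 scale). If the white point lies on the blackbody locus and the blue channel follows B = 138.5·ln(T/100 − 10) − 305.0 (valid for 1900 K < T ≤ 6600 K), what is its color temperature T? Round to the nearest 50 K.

2200 K

ln(t − 10) = (37 + 305.0) / 138.5 = 2.4693.
t − 10 = e^2.4693 = 11.814, so t = 21.814.
T = 100·t = 2181 K → 2200 K to the nearest 50 K.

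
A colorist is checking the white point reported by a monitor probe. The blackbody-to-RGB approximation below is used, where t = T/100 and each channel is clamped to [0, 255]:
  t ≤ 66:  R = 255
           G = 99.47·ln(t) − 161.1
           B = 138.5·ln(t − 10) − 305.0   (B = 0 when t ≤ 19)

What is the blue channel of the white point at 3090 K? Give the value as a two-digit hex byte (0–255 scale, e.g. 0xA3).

t = 3090/100 = 30.9; the t ≤ 66 branch applies.
B = 138.5·ln(30.9 − 10) − 305.0 = 138.5·ln 20.9 − 305.0 = 138.5·3.0397 − 305.0 = 116.005.
Rounded: 116; in hex, 0x74.

0x74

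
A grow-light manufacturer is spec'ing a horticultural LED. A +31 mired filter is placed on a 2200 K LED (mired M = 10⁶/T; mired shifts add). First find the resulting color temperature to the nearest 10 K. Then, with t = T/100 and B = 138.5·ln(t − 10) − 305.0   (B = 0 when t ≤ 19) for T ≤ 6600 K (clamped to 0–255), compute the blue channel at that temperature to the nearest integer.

22

M_in = 10⁶/2200 = 454.55; M_out = 454.55 + (+31) = 485.55.
T_out = 10⁶/485.55 = 2059.5 K → 2060 K; t = 20.6.
B = 138.5·ln(20.6 − 10) − 305.0 = 138.5·ln 10.6 − 305.0 = 138.5·2.3609 − 305.0 = 21.978.
Rounded: 22.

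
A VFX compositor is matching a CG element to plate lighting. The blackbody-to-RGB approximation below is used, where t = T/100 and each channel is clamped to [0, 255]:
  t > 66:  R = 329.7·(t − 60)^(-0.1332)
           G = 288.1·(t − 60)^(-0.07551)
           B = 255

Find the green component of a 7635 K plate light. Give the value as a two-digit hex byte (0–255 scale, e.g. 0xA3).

0xE9

t = 7635/100 = 76.35; the t > 66 branch applies.
G = 288.1·(76.35 − 60)^(-0.07551) = 288.1·16.35^(-0.07551) = 288.1·0.80978 = 233.298.
Rounded: 233; in hex, 0xE9.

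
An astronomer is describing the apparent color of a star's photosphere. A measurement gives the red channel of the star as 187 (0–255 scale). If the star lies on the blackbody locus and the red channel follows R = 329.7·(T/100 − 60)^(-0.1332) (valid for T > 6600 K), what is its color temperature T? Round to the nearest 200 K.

(t − 60)^(-0.1332) = 187/329.7 = 0.56718.
t − 60 = 0.56718^(1/-0.1332) = 0.56718^(-7.508) = 70.620, so t = 130.620.
T = 100·t = 13062 K → 13000 K to the nearest 200 K.

13000 K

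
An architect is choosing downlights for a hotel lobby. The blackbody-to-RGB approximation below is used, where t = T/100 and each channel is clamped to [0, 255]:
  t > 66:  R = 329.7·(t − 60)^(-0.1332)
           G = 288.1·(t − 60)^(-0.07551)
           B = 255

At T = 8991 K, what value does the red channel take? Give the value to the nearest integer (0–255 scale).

210

t = 8991/100 = 89.91; the t > 66 branch applies.
R = 329.7·(89.91 − 60)^(-0.1332) = 329.7·29.91^(-0.1332) = 329.7·0.63595 = 209.672.
Rounded: 210.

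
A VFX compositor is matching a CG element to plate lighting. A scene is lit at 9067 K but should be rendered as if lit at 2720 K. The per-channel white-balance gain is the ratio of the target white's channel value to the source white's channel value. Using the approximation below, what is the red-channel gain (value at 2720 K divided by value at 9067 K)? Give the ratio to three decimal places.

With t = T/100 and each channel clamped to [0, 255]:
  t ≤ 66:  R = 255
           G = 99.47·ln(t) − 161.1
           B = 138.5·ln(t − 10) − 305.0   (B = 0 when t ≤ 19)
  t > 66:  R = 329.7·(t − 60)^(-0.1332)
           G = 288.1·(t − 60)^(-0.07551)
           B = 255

1.220

At 9067 K (t = 90.67):
  R = 329.7·(90.67 − 60)^(-0.1332) = 329.7·30.67^(-0.1332) = 329.7·0.63383 = 208.972.
At 2720 K (t = 27.2):
  R = 255 by definition for t ≤ 66.
Gain = 255.000 / 208.972 = 1.2203 → 1.220.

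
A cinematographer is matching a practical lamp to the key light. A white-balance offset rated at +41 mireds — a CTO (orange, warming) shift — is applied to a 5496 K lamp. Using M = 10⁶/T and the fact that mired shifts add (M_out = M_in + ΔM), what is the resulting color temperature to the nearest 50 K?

M_in = 10⁶/5496 = 181.95 mireds.
M_out = 181.95 + (+41) = 222.95 mireds.
T_out = 10⁶/222.95 = 4485.3 K → 4500 K.

4500 K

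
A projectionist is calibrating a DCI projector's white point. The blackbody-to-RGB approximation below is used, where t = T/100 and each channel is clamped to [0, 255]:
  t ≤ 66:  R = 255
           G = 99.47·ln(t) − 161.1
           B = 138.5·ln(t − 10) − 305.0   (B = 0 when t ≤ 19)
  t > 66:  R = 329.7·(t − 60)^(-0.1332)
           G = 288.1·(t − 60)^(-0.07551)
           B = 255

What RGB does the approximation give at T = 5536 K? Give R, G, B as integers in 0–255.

t = 5536/100 = 55.36; the t ≤ 66 branch applies.
R = 255 by definition for t ≤ 66.
G = 99.47·ln 55.36 − 161.1 = 99.47·4.0139 − 161.1 = 238.158.
B = 138.5·ln(55.36 − 10) − 305.0 = 138.5·ln 45.36 − 305.0 = 138.5·3.8146 − 305.0 = 223.326.
Rounded: (255, 238, 223).

R=255, G=238, B=223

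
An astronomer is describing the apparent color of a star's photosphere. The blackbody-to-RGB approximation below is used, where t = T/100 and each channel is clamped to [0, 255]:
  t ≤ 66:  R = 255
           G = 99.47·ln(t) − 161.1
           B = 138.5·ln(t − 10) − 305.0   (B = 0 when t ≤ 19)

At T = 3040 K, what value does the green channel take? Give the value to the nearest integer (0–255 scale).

t = 3040/100 = 30.4; the t ≤ 66 branch applies.
G = 99.47·ln 30.4 − 161.1 = 99.47·3.4144 − 161.1 = 178.535.
Rounded: 179.

179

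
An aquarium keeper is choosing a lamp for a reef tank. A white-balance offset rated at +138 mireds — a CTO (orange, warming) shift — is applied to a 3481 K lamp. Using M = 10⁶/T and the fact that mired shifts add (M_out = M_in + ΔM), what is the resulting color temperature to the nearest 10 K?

2350 K

M_in = 10⁶/3481 = 287.27 mireds.
M_out = 287.27 + (+138) = 425.27 mireds.
T_out = 10⁶/425.27 = 2351.4 K → 2350 K.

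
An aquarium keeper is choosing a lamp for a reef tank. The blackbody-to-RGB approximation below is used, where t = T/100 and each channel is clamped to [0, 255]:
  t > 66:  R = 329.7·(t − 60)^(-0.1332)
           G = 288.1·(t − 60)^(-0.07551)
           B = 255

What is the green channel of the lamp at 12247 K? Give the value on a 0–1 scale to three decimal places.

0.827

t = 12247/100 = 122.47; the t > 66 branch applies.
G = 288.1·(122.47 − 60)^(-0.07551) = 288.1·62.47^(-0.07551) = 288.1·0.73183 = 210.840.
On a 0–1 scale: 210.840/255 = 0.8268 → 0.827.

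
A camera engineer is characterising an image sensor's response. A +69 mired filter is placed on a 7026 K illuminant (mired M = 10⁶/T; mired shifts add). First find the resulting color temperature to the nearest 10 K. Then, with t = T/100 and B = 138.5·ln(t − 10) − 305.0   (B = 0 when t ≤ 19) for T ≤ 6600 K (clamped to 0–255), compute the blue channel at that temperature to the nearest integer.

196

M_in = 10⁶/7026 = 142.33; M_out = 142.33 + (+69) = 211.33.
T_out = 10⁶/211.33 = 4732.0 K → 4730 K; t = 47.3.
B = 138.5·ln(47.3 − 10) − 305.0 = 138.5·ln 37.3 − 305.0 = 138.5·3.6190 − 305.0 = 196.231.
Rounded: 196.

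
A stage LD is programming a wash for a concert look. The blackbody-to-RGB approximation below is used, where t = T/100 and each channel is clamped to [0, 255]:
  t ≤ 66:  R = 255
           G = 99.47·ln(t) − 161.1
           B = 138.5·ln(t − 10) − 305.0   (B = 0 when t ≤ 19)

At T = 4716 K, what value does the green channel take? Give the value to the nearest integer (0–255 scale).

t = 4716/100 = 47.16; the t ≤ 66 branch applies.
G = 99.47·ln 47.16 − 161.1 = 99.47·3.8535 − 161.1 = 222.212.
Rounded: 222.

222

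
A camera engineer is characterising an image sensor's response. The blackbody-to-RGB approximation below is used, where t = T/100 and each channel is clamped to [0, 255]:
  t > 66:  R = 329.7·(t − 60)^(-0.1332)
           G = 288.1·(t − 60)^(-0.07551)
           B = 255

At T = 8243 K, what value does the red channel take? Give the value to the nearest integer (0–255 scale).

t = 8243/100 = 82.43; the t > 66 branch applies.
R = 329.7·(82.43 − 60)^(-0.1332) = 329.7·22.43^(-0.1332) = 329.7·0.66080 = 217.866.
Rounded: 218.

218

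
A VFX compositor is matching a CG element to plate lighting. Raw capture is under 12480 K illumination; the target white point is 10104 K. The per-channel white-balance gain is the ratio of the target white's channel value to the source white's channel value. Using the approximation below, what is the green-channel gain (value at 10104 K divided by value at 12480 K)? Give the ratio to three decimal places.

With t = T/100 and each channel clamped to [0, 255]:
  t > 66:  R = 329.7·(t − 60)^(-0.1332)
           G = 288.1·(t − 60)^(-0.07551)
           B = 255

1.035

At 12480 K (t = 124.8):
  G = 288.1·(124.8 − 60)^(-0.07551) = 288.1·64.8^(-0.07551) = 288.1·0.72981 = 210.257.
At 10104 K (t = 101.04):
  G = 288.1·(101.04 − 60)^(-0.07551) = 288.1·41.04^(-0.07551) = 288.1·0.75542 = 217.636.
Gain = 217.636 / 210.257 = 1.0351 → 1.035.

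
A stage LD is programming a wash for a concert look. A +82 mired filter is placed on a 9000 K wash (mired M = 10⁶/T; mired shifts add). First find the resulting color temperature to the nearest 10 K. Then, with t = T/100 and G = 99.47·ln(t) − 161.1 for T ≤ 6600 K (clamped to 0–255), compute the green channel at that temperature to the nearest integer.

M_in = 10⁶/9000 = 111.11; M_out = 111.11 + (+82) = 193.11.
T_out = 10⁶/193.11 = 5178.4 K → 5180 K; t = 51.8.
G = 99.47·ln 51.8 − 161.1 = 99.47·3.9474 − 161.1 = 231.547.
Rounded: 232.

232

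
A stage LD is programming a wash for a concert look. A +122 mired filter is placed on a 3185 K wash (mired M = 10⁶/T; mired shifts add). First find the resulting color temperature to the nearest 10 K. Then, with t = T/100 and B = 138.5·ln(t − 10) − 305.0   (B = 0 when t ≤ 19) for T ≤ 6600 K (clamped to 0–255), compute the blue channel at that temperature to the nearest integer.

49

M_in = 10⁶/3185 = 313.97; M_out = 313.97 + (+122) = 435.97.
T_out = 10⁶/435.97 = 2293.7 K → 2290 K; t = 22.9.
B = 138.5·ln(22.9 − 10) − 305.0 = 138.5·ln 12.9 − 305.0 = 138.5·2.5572 − 305.0 = 49.176.
Rounded: 49.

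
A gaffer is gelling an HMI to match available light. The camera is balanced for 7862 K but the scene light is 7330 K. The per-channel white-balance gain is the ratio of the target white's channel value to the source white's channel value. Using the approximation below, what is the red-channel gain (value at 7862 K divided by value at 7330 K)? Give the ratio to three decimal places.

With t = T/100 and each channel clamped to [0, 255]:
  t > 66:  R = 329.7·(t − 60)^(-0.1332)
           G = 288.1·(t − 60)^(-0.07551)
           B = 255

0.956

At 7330 K (t = 73.3):
  R = 329.7·(73.3 − 60)^(-0.1332) = 329.7·13.3^(-0.1332) = 329.7·0.70844 = 233.573.
At 7862 K (t = 78.62):
  R = 329.7·(78.62 − 60)^(-0.1332) = 329.7·18.62^(-0.1332) = 329.7·0.67739 = 223.335.
Gain = 223.335 / 233.573 = 0.9562 → 0.956.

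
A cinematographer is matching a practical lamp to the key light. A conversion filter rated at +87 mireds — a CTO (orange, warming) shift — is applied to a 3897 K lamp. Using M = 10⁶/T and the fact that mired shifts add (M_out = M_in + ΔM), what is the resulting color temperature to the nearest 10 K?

M_in = 10⁶/3897 = 256.61 mireds.
M_out = 256.61 + (+87) = 343.61 mireds.
T_out = 10⁶/343.61 = 2910.3 K → 2910 K.

2910 K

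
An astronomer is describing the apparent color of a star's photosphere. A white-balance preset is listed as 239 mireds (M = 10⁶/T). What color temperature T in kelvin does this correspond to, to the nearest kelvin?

4184 K

T = 10⁶ / 239 = 4184.10 K → 4184 K.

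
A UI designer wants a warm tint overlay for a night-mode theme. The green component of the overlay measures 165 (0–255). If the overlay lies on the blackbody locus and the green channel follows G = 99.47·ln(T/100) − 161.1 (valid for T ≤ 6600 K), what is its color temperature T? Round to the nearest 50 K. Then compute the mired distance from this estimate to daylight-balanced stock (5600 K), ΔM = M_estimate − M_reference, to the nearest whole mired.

ln t = (165 + 161.1) / 99.47 = 3.2784.
t = e^3.2784 = 26.533.
T = 100·t = 2653 K → 2650 K to the nearest 50 K.
M_estimate = 10⁶/2650 = 377.36; M_reference = 10⁶/5600 = 178.57.
ΔM = 377.36 − 178.57 = 198.79 → +199 mireds.

+199 mireds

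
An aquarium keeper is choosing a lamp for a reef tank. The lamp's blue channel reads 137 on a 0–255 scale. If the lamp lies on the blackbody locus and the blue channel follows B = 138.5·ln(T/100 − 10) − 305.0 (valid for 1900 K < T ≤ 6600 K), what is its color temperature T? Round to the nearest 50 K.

3450 K

ln(t − 10) = (137 + 305.0) / 138.5 = 3.1913.
t − 10 = e^3.1913 = 24.321, so t = 34.321.
T = 100·t = 3432 K → 3450 K to the nearest 50 K.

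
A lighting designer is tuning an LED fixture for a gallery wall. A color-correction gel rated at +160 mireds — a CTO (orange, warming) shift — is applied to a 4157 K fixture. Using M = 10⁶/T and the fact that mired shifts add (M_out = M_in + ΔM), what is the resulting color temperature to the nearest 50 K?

M_in = 10⁶/4157 = 240.56 mireds.
M_out = 240.56 + (+160) = 400.56 mireds.
T_out = 10⁶/400.56 = 2496.5 K → 2500 K.

2500 K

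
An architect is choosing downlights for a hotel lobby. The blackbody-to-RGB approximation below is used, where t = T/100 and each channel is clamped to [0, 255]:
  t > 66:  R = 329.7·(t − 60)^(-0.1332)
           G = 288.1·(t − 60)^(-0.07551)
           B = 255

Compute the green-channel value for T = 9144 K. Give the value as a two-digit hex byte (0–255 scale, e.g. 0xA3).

t = 9144/100 = 91.44; the t > 66 branch applies.
G = 288.1·(91.44 − 60)^(-0.07551) = 288.1·31.44^(-0.07551) = 288.1·0.77077 = 222.059.
Rounded: 222; in hex, 0xDE.

0xDE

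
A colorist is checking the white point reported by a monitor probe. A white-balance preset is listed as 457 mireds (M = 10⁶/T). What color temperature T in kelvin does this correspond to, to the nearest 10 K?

2190 K

T = 10⁶ / 457 = 2188.18 K → 2190 K.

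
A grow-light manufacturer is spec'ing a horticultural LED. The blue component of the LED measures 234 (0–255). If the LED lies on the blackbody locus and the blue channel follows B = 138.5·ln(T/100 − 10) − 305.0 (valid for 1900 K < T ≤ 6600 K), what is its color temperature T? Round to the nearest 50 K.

ln(t − 10) = (234 + 305.0) / 138.5 = 3.8917.
t − 10 = e^3.8917 = 48.994, so t = 58.994.
T = 100·t = 5899 K → 5900 K to the nearest 50 K.

5900 K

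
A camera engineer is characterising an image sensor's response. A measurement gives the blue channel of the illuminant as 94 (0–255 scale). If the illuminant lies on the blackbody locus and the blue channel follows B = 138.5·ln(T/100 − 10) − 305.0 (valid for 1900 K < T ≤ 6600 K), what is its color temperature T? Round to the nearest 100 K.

2800 K

ln(t − 10) = (94 + 305.0) / 138.5 = 2.8809.
t − 10 = e^2.8809 = 17.830, so t = 27.830.
T = 100·t = 2783 K → 2800 K to the nearest 100 K.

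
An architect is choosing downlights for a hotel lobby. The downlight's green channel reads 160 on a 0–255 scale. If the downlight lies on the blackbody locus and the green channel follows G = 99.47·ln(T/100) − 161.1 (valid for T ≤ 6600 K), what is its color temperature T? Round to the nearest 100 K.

ln t = (160 + 161.1) / 99.47 = 3.2281.
t = e^3.2281 = 25.232.
T = 100·t = 2523 K → 2500 K to the nearest 100 K.

2500 K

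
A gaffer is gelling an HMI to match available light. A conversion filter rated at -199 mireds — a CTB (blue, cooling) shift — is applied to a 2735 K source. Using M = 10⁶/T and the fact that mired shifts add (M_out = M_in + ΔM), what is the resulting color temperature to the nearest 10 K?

6000 K

M_in = 10⁶/2735 = 365.63 mireds.
M_out = 365.63 + (-199) = 166.63 mireds.
T_out = 10⁶/166.63 = 6001.3 K → 6000 K.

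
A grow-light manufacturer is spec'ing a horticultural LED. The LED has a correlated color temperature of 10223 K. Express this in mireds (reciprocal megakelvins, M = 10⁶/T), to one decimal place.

97.8 mireds

M = 10⁶ / 10223 = 97.819 → 97.8 mireds.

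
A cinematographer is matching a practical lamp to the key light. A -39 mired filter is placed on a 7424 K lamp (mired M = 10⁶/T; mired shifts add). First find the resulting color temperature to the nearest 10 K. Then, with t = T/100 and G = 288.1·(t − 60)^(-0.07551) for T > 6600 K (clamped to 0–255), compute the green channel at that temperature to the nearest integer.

216

M_in = 10⁶/7424 = 134.70; M_out = 134.70 + (-39) = 95.70.
T_out = 10⁶/95.70 = 10449.5 K → 10450 K; t = 104.5.
G = 288.1·(104.5 − 60)^(-0.07551) = 288.1·44.5^(-0.07551) = 288.1·0.75081 = 216.310.
Rounded: 216.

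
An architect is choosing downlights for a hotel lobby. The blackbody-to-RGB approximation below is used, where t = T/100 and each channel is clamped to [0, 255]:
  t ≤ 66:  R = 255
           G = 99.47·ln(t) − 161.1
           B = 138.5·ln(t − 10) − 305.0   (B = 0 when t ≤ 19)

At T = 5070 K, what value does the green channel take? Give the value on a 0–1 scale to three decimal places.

t = 5070/100 = 50.7; the t ≤ 66 branch applies.
G = 99.47·ln 50.7 − 161.1 = 99.47·3.9259 − 161.1 = 229.412.
On a 0–1 scale: 229.412/255 = 0.8997 → 0.900.

0.900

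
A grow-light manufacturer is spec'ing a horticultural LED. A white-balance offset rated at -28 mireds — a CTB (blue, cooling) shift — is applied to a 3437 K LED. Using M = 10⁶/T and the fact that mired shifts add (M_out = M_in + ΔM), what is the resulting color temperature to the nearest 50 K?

3800 K

M_in = 10⁶/3437 = 290.95 mireds.
M_out = 290.95 + (-28) = 262.95 mireds.
T_out = 10⁶/262.95 = 3803.0 K → 3800 K.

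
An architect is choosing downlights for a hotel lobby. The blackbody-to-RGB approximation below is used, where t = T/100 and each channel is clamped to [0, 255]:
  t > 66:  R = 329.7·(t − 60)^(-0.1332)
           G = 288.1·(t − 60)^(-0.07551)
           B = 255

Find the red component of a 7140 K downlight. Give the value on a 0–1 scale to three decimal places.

0.935

t = 7140/100 = 71.4; the t > 66 branch applies.
R = 329.7·(71.4 − 60)^(-0.1332) = 329.7·11.4^(-0.1332) = 329.7·0.72314 = 238.418.
On a 0–1 scale: 238.418/255 = 0.9350 → 0.935.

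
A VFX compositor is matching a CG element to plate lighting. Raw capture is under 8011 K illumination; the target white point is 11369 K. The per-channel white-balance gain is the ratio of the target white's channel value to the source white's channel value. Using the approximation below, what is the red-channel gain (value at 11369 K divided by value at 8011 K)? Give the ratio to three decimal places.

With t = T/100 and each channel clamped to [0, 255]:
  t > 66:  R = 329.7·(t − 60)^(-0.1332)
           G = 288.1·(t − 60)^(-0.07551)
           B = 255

0.877

At 8011 K (t = 80.11):
  R = 329.7·(80.11 − 60)^(-0.1332) = 329.7·20.11^(-0.1332) = 329.7·0.67048 = 221.057.
At 11369 K (t = 113.69):
  R = 329.7·(113.69 − 60)^(-0.1332) = 329.7·53.69^(-0.1332) = 329.7·0.58827 = 193.953.
Gain = 193.953 / 221.057 = 0.8774 → 0.877.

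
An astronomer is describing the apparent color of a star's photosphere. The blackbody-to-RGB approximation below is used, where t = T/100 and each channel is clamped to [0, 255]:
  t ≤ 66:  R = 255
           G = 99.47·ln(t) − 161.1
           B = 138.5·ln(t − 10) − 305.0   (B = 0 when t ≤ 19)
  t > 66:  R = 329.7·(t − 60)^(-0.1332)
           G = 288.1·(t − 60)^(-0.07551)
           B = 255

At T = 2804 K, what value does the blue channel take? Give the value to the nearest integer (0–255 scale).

t = 2804/100 = 28.04; the t ≤ 66 branch applies.
B = 138.5·ln(28.04 − 10) − 305.0 = 138.5·ln 18.04 − 305.0 = 138.5·2.8926 − 305.0 = 95.624.
Rounded: 96.

96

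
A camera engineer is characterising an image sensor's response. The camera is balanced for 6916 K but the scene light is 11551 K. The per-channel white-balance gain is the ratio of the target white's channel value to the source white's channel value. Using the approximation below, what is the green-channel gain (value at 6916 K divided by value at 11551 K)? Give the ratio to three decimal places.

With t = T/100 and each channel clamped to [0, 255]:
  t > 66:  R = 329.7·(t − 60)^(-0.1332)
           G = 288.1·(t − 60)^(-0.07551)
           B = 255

At 11551 K (t = 115.51):
  G = 288.1·(115.51 − 60)^(-0.07551) = 288.1·55.51^(-0.07551) = 288.1·0.73838 = 212.729.
At 6916 K (t = 69.16):
  G = 288.1·(69.16 − 60)^(-0.07551) = 288.1·9.16^(-0.07551) = 288.1·0.84599 = 243.731.
Gain = 243.731 / 212.729 = 1.1457 → 1.146.

1.146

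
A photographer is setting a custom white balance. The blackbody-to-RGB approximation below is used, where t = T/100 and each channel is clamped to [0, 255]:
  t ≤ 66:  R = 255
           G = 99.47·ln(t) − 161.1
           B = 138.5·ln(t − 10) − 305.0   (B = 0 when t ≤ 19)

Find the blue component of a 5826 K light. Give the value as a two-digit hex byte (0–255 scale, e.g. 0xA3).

0xE8

t = 5826/100 = 58.26; the t ≤ 66 branch applies.
B = 138.5·ln(58.26 − 10) − 305.0 = 138.5·ln 48.26 − 305.0 = 138.5·3.8766 − 305.0 = 231.910.
Rounded: 232; in hex, 0xE8.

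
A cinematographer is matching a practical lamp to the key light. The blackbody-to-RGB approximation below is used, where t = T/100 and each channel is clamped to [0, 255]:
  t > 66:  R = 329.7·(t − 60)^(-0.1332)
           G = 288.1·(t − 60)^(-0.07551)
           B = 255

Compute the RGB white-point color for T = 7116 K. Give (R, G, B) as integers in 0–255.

t = 7116/100 = 71.16; the t > 66 branch applies.
R = 329.7·(71.16 − 60)^(-0.1332) = 329.7·11.16^(-0.1332) = 329.7·0.72519 = 239.095.
G = 288.1·(71.16 − 60)^(-0.07551) = 288.1·11.16^(-0.07551) = 288.1·0.83347 = 240.123.
B = 255 by definition for t > 66.
Rounded: (239, 240, 255).

(239, 240, 255)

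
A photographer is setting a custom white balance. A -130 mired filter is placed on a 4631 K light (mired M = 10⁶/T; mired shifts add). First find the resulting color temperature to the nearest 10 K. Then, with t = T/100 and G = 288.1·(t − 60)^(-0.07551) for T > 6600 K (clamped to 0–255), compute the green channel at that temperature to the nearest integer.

212

M_in = 10⁶/4631 = 215.94; M_out = 215.94 + (-130) = 85.94.
T_out = 10⁶/85.94 = 11636.6 K → 11640 K; t = 116.4.
G = 288.1·(116.4 − 60)^(-0.07551) = 288.1·56.4^(-0.07551) = 288.1·0.73750 = 212.473.
Rounded: 212.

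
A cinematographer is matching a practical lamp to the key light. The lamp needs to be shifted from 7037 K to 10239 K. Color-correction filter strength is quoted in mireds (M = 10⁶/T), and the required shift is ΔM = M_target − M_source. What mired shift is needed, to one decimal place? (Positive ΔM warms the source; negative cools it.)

M_source = 10⁶/7037 = 142.106; M_target = 10⁶/10239 = 97.666.
ΔM = 97.666 − 142.106 = -44.440 → -44.4 mireds, a cooling shift.

-44.4 mireds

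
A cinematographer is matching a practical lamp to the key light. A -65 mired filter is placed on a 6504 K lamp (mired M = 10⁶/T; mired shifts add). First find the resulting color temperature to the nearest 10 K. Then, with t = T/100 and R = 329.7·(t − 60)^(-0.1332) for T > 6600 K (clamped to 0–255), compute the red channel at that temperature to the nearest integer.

M_in = 10⁶/6504 = 153.75; M_out = 153.75 + (-65) = 88.75.
T_out = 10⁶/88.75 = 11267.4 K → 11270 K; t = 112.7.
R = 329.7·(112.7 − 60)^(-0.1332) = 329.7·52.7^(-0.1332) = 329.7·0.58973 = 194.435.
Rounded: 194.

194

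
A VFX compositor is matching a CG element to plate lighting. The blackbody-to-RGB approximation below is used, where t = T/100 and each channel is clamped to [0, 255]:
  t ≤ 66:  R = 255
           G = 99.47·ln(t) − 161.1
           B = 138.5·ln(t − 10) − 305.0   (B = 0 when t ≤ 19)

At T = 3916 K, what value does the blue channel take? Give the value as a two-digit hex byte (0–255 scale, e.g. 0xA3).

t = 3916/100 = 39.16; the t ≤ 66 branch applies.
B = 138.5·ln(39.16 − 10) − 305.0 = 138.5·ln 29.16 − 305.0 = 138.5·3.3728 − 305.0 = 162.133.
Rounded: 162; in hex, 0xA2.

0xA2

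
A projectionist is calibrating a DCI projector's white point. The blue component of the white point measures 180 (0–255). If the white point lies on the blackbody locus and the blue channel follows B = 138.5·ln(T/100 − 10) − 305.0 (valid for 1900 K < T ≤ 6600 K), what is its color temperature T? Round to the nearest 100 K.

4300 K

ln(t − 10) = (180 + 305.0) / 138.5 = 3.5018.
t − 10 = e^3.5018 = 33.175, so t = 43.175.
T = 100·t = 4318 K → 4300 K to the nearest 100 K.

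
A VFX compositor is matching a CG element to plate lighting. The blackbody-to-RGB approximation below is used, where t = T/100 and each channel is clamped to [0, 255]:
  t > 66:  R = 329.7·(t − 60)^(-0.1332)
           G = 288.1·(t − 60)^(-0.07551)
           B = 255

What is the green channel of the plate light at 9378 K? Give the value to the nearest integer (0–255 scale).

221

t = 9378/100 = 93.78; the t > 66 branch applies.
G = 288.1·(93.78 − 60)^(-0.07551) = 288.1·33.78^(-0.07551) = 288.1·0.76660 = 220.859.
Rounded: 221.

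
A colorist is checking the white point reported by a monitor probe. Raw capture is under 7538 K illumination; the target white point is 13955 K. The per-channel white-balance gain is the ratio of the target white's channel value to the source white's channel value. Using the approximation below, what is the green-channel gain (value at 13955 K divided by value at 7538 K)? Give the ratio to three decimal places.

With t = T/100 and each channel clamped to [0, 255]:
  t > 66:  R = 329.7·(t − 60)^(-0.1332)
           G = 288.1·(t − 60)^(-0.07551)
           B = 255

0.883

At 7538 K (t = 75.38):
  G = 288.1·(75.38 − 60)^(-0.07551) = 288.1·15.38^(-0.07551) = 288.1·0.81353 = 234.378.
At 13955 K (t = 139.55):
  G = 288.1·(139.55 − 60)^(-0.07551) = 288.1·79.55^(-0.07551) = 288.1·0.71859 = 207.026.
Gain = 207.026 / 234.378 = 0.8833 → 0.883.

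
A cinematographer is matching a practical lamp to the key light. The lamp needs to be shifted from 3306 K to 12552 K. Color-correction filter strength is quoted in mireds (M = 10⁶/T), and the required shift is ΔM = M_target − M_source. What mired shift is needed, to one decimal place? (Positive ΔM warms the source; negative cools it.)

-222.8 mireds

M_source = 10⁶/3306 = 302.480; M_target = 10⁶/12552 = 79.669.
ΔM = 79.669 − 302.480 = -222.812 → -222.8 mireds, a cooling shift.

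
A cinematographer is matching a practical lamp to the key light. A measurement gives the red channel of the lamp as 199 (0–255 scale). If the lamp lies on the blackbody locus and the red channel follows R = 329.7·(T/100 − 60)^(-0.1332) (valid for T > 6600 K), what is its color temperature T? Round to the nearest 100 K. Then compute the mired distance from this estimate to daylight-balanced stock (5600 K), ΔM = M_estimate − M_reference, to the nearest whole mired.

(t − 60)^(-0.1332) = 199/329.7 = 0.60358.
t − 60 = 0.60358^(1/-0.1332) = 0.60358^(-7.508) = 44.273, so t = 104.273.
T = 100·t = 10427 K → 10400 K to the nearest 100 K.
M_estimate = 10⁶/10400 = 96.15; M_reference = 10⁶/5600 = 178.57.
ΔM = 96.15 − 178.57 = -82.42 → -82 mireds.

-82 mireds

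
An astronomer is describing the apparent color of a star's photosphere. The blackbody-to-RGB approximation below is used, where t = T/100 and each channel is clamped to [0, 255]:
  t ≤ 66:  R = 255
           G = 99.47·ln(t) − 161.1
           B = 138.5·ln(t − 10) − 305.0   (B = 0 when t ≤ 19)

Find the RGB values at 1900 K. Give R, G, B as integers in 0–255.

t = 1900/100 = 19; the t ≤ 66 branch applies.
R = 255 by definition for t ≤ 66.
G = 99.47·ln 19 − 161.1 = 99.47·2.9444 − 161.1 = 131.783.
t = 19 ≤ 19, so B = 0.
Rounded: (255, 132, 0).

R=255, G=132, B=0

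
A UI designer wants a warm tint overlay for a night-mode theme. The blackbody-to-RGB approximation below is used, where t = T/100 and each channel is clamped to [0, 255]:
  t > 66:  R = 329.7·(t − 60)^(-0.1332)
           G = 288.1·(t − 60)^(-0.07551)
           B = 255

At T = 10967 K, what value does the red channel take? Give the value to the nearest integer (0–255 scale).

t = 10967/100 = 109.67; the t > 66 branch applies.
R = 329.7·(109.67 − 60)^(-0.1332) = 329.7·49.67^(-0.1332) = 329.7·0.59440 = 195.974.
Rounded: 196.

196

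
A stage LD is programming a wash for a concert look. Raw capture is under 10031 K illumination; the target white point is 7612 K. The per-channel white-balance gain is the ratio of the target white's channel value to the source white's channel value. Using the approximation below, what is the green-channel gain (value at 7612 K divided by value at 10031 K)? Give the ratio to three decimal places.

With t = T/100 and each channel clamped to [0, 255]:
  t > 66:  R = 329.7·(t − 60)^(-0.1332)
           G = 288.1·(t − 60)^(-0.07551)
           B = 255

1.072

At 10031 K (t = 100.31):
  G = 288.1·(100.31 − 60)^(-0.07551) = 288.1·40.31^(-0.07551) = 288.1·0.75644 = 217.931.
At 7612 K (t = 76.12):
  G = 288.1·(76.12 − 60)^(-0.07551) = 288.1·16.12^(-0.07551) = 288.1·0.81065 = 233.547.
Gain = 233.547 / 217.931 = 1.0717 → 1.072.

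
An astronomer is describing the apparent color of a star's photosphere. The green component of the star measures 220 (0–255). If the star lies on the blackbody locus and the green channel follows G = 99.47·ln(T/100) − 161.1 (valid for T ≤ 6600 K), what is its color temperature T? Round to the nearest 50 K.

4600 K

ln t = (220 + 161.1) / 99.47 = 3.8313.
t = e^3.8313 = 46.123.
T = 100·t = 4612 K → 4600 K to the nearest 50 K.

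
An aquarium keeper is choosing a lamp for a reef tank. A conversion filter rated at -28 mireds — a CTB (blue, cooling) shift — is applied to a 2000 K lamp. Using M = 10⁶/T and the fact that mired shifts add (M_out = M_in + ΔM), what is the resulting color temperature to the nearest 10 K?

2120 K

M_in = 10⁶/2000 = 500.00 mireds.
M_out = 500.00 + (-28) = 472.00 mireds.
T_out = 10⁶/472.00 = 2118.6 K → 2120 K.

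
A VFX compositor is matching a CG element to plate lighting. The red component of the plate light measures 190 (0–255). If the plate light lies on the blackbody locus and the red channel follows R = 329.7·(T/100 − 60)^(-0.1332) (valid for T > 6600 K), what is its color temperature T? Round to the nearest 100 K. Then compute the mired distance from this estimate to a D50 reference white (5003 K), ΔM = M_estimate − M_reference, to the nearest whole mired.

-119 mireds

(t − 60)^(-0.1332) = 190/329.7 = 0.57628.
t − 60 = 0.57628^(1/-0.1332) = 0.57628^(-7.508) = 62.667, so t = 122.667.
T = 100·t = 12267 K → 12300 K to the nearest 100 K.
M_estimate = 10⁶/12300 = 81.30; M_reference = 10⁶/5003 = 199.88.
ΔM = 81.30 − 199.88 = -118.58 → -119 mireds.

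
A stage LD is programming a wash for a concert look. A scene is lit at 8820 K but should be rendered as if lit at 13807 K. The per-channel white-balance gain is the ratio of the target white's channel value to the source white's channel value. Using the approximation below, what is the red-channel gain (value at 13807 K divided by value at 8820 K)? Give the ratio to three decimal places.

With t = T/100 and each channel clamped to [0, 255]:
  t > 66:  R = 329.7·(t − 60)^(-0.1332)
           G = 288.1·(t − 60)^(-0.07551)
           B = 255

0.873

At 8820 K (t = 88.2):
  R = 329.7·(88.2 − 60)^(-0.1332) = 329.7·28.2^(-0.1332) = 329.7·0.64095 = 211.323.
At 13807 K (t = 138.07):
  R = 329.7·(138.07 − 60)^(-0.1332) = 329.7·78.07^(-0.1332) = 329.7·0.55966 = 184.519.
Gain = 184.519 / 211.323 = 0.8732 → 0.873.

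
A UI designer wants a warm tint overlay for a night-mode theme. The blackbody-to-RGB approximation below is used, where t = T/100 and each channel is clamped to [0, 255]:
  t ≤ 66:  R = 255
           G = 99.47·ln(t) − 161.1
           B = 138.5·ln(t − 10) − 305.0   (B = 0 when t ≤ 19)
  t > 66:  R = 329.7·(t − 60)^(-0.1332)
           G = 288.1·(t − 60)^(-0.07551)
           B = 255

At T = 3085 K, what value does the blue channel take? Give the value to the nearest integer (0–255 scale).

t = 3085/100 = 30.85; the t ≤ 66 branch applies.
B = 138.5·ln(30.85 − 10) − 305.0 = 138.5·ln 20.85 − 305.0 = 138.5·3.0374 − 305.0 = 115.674.
Rounded: 116.

116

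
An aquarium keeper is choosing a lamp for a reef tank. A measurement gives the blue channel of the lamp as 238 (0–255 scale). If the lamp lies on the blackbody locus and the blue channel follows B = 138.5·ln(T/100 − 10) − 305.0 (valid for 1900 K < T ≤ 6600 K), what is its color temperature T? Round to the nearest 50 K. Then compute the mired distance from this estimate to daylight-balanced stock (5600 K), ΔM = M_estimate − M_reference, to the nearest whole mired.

-13 mireds

ln(t − 10) = (238 + 305.0) / 138.5 = 3.9206.
t − 10 = e^3.9206 = 50.430, so t = 60.430.
T = 100·t = 6043 K → 6050 K to the nearest 50 K.
M_estimate = 10⁶/6050 = 165.29; M_reference = 10⁶/5600 = 178.57.
ΔM = 165.29 − 178.57 = -13.28 → -13 mireds.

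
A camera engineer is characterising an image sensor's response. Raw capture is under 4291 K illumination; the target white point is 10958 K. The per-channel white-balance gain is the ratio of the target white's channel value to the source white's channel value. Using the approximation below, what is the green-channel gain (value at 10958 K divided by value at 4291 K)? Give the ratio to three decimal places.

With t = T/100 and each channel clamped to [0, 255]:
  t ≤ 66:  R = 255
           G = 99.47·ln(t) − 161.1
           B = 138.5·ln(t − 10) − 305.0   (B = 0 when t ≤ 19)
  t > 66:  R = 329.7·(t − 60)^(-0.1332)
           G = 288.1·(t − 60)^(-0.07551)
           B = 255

At 4291 K (t = 42.91):
  G = 99.47·ln 42.91 − 161.1 = 99.47·3.7591 − 161.1 = 212.818.
At 10958 K (t = 109.58):
  G = 288.1·(109.58 − 60)^(-0.07551) = 288.1·49.58^(-0.07551) = 288.1·0.74471 = 214.551.
Gain = 214.551 / 212.818 = 1.0081 → 1.008.

1.008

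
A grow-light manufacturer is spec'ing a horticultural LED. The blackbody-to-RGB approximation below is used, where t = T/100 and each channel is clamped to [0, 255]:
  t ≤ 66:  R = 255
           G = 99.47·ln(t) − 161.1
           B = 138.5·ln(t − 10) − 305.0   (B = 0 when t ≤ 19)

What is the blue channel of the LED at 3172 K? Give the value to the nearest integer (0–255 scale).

121

t = 3172/100 = 31.72; the t ≤ 66 branch applies.
B = 138.5·ln(31.72 − 10) − 305.0 = 138.5·ln 21.72 − 305.0 = 138.5·3.0782 − 305.0 = 121.335.
Rounded: 121.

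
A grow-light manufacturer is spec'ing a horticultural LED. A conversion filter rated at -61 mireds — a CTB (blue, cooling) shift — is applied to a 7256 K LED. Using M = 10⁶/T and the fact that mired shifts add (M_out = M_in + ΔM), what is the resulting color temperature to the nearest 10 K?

13020 K

M_in = 10⁶/7256 = 137.82 mireds.
M_out = 137.82 + (-61) = 76.82 mireds.
T_out = 10⁶/76.82 = 13018.0 K → 13020 K.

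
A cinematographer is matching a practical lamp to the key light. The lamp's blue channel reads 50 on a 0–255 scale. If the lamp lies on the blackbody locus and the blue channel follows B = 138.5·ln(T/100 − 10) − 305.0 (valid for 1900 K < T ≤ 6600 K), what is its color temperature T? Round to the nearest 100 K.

2300 K

ln(t − 10) = (50 + 305.0) / 138.5 = 2.5632.
t − 10 = e^2.5632 = 12.977, so t = 22.977.
T = 100·t = 2298 K → 2300 K to the nearest 100 K.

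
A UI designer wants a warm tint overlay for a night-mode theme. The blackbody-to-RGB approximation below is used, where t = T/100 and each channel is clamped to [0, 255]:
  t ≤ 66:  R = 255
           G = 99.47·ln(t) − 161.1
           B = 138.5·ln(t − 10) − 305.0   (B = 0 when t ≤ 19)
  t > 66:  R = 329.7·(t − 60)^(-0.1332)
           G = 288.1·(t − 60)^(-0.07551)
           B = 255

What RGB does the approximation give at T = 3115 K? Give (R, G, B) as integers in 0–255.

t = 3115/100 = 31.15; the t ≤ 66 branch applies.
R = 255 by definition for t ≤ 66.
G = 99.47·ln 31.15 − 161.1 = 99.47·3.4388 − 161.1 = 180.959.
B = 138.5·ln(31.15 − 10) − 305.0 = 138.5·ln 21.15 − 305.0 = 138.5·3.0516 − 305.0 = 117.652.
Rounded: (255, 181, 118).

(255, 181, 118)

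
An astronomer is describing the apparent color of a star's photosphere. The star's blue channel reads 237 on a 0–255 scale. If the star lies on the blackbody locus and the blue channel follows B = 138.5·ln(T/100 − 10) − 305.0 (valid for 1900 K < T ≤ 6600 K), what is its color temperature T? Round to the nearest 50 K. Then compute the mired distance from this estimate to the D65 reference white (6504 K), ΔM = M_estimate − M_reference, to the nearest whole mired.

+13 mireds

ln(t − 10) = (237 + 305.0) / 138.5 = 3.9134.
t − 10 = e^3.9134 = 50.067, so t = 60.067.
T = 100·t = 6007 K → 6000 K to the nearest 50 K.
M_estimate = 10⁶/6000 = 166.67; M_reference = 10⁶/6504 = 153.75.
ΔM = 166.67 − 153.75 = 12.92 → +13 mireds.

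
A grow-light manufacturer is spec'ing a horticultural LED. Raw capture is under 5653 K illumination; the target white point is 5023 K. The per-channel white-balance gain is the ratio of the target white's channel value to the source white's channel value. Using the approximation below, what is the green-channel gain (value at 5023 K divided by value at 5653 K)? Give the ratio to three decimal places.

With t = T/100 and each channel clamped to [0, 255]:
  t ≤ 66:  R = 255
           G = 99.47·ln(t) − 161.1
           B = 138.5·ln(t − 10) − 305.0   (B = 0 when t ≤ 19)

At 5653 K (t = 56.53):
  G = 99.47·ln 56.53 − 161.1 = 99.47·4.0348 − 161.1 = 240.239.
At 5023 K (t = 50.23):
  G = 99.47·ln 50.23 − 161.1 = 99.47·3.9166 − 161.1 = 228.485.
Gain = 228.485 / 240.239 = 0.9511 → 0.951.

0.951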